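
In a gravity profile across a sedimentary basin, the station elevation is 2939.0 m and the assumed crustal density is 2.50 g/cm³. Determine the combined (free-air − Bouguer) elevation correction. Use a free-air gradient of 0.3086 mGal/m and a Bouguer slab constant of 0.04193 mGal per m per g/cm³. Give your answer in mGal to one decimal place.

598.9

Combined gradient = 0.3086 − 0.04193 × 2.50 = 0.2037750 mGal/m
Combined elevation correction = 0.2037750 × 2939.0 = 598.9 mGal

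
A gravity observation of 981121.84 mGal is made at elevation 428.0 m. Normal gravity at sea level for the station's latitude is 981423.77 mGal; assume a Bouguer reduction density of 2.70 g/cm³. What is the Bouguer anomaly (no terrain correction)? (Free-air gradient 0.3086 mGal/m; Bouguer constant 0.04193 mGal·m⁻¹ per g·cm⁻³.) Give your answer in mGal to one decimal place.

-218.3

Free-air correction = 0.3086 × 428.0 = 132.08 mGal
Free-air anomaly = 981121.84 − 981423.77 + (132.08) = -169.85 mGal
Bouguer slab correction = 0.04193 × 2.70 × 428.0 = 48.45 mGal
Simple Bouguer anomaly = -169.85 − (48.45) = -218.30 mGal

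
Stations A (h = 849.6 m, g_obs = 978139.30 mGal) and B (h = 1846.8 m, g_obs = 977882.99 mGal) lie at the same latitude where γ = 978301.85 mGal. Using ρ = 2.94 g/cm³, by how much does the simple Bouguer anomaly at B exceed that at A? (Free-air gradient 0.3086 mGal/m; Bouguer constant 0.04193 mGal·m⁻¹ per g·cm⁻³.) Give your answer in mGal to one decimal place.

-71.5

Δg_SB(A) = 978139.30 − 978301.85 + 0.3086×849.6 − 0.04193×2.94×849.6 = -5.10 mGal
Δg_SB(B) = 977882.99 − 978301.85 + 0.3086×1846.8 − 0.04193×2.94×1846.8 = -76.60 mGal
Difference = -76.60 − (-5.10) = -71.50 mGal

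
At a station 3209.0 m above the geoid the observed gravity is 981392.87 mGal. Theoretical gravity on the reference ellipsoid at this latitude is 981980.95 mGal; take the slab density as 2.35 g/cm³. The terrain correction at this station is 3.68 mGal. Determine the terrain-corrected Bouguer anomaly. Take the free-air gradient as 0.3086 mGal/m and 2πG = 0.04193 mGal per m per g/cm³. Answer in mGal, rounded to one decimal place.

Free-air correction = 0.3086 × 3209.0 = 990.30 mGal
Free-air anomaly = 981392.87 − 981980.95 + (990.30) = 402.22 mGal
Bouguer slab correction = 0.04193 × 2.35 × 3209.0 = 316.20 mGal
Simple Bouguer anomaly = 402.22 − (316.20) = 86.02 mGal
Complete Bouguer anomaly = 86.02 + 3.68 = 89.70 mGal

89.7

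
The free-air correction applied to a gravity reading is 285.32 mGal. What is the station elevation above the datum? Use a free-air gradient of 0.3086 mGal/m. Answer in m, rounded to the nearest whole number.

925

h = 285.32 / 0.3086 = 924.56 m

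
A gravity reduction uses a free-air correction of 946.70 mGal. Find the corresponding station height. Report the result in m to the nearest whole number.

3068

h = 946.70 / 0.3086 = 3067.73 m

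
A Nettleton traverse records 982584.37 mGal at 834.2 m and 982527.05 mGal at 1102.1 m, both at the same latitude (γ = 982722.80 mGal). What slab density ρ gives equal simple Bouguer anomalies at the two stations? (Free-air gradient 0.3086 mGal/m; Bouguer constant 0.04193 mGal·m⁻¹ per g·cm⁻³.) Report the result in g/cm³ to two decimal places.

2.26

Δg_obs = 982527.05 − 982584.37 = -57.32 mGal over Δh = 1102.1 − 834.2 = 267.9 m
Equal Bouguer anomalies ⇒ Δg_obs + (0.3086 − 0.04193ρ)·Δh = 0
0.3086 − 0.04193ρ = −Δg_obs/Δh = 0.21396
ρ = (0.3086 − 0.21396) / 0.04193 = 2.26 g/cm³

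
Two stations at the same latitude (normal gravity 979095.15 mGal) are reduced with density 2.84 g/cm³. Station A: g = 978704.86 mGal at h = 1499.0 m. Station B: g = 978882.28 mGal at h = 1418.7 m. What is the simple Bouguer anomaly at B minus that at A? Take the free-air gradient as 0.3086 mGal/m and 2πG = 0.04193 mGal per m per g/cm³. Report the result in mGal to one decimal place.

Δg_SB(A) = 978704.86 − 979095.15 + 0.3086×1499.0 − 0.04193×2.84×1499.0 = -106.20 mGal
Δg_SB(B) = 978882.28 − 979095.15 + 0.3086×1418.7 − 0.04193×2.84×1418.7 = 56.00 mGal
Difference = 56.00 − (-106.20) = 162.20 mGal

162.2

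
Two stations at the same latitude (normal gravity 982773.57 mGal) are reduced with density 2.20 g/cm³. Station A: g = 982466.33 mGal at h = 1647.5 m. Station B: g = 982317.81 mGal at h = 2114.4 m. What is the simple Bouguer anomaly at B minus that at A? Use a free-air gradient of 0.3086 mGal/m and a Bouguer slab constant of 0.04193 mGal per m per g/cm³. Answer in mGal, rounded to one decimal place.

Δg_SB(A) = 982466.33 − 982773.57 + 0.3086×1647.5 − 0.04193×2.20×1647.5 = 49.20 mGal
Δg_SB(B) = 982317.81 − 982773.57 + 0.3086×2114.4 − 0.04193×2.20×2114.4 = 1.70 mGal
Difference = 1.70 − (49.20) = -47.50 mGal

-47.5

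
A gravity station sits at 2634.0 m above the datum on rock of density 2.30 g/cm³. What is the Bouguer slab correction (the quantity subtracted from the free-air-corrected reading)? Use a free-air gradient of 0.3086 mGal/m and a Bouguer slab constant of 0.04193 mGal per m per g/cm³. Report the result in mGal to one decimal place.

254.0

Bouguer slab correction = 0.04193 × 2.30 × 2634.0 = 254.0 mGal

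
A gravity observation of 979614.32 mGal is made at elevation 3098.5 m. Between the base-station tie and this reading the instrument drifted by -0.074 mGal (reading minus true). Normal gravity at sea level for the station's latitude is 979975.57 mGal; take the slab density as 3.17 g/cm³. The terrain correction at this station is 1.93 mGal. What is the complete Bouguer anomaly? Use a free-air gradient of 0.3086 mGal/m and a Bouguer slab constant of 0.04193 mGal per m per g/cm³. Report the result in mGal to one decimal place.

Drift-corrected reading = 979614.32 − (-0.074) = 979614.394 mGal
Free-air correction = 0.3086 × 3098.5 = 956.20 mGal
Free-air anomaly = 979614.394 − 979975.57 + (956.20) = 595.024 mGal
Bouguer slab correction = 0.04193 × 3.17 × 3098.5 = 411.85 mGal
Simple Bouguer anomaly = 595.024 − (411.85) = 183.174 mGal
Complete Bouguer anomaly = 183.174 + 1.93 = 185.104 mGal

185.1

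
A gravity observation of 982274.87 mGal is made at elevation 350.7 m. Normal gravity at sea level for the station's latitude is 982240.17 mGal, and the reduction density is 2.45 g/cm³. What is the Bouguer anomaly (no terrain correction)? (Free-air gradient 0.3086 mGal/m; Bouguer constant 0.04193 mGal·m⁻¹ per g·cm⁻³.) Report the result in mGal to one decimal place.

Free-air correction = 0.3086 × 350.7 = 108.23 mGal
Free-air anomaly = 982274.87 − 982240.17 + (108.23) = 142.93 mGal
Bouguer slab correction = 0.04193 × 2.45 × 350.7 = 36.03 mGal
Simple Bouguer anomaly = 142.93 − (36.03) = 106.90 mGal

106.9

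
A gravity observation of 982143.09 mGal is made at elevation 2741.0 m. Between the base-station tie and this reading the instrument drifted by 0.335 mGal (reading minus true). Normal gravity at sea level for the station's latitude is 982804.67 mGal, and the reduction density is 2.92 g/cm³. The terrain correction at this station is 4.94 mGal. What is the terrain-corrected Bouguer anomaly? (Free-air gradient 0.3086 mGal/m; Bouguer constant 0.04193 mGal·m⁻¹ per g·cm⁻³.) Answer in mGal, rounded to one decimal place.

Drift-corrected reading = 982143.09 − (0.335) = 982142.755 mGal
Free-air correction = 0.3086 × 2741.0 = 845.87 mGal
Free-air anomaly = 982142.755 − 982804.67 + (845.87) = 183.955 mGal
Bouguer slab correction = 0.04193 × 2.92 × 2741.0 = 335.60 mGal
Simple Bouguer anomaly = 183.955 − (335.60) = -151.645 mGal
Complete Bouguer anomaly = -151.645 + 4.94 = -146.705 mGal

-146.7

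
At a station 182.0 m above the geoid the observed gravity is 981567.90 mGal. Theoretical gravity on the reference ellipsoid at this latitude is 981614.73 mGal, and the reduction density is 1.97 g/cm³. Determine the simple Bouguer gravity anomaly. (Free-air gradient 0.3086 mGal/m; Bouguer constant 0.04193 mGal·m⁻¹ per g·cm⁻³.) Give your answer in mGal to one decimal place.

-5.7

Free-air correction = 0.3086 × 182.0 = 56.17 mGal
Free-air anomaly = 981567.90 − 981614.73 + (56.17) = 9.34 mGal
Bouguer slab correction = 0.04193 × 1.97 × 182.0 = 15.03 mGal
Simple Bouguer anomaly = 9.34 − (15.03) = -5.69 mGal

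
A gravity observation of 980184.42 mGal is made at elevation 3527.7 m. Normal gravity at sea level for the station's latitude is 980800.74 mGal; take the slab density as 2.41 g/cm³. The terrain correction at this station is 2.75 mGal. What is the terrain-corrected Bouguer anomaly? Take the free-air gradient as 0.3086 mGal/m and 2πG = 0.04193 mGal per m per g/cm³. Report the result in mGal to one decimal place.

118.6

Free-air correction = 0.3086 × 3527.7 = 1088.65 mGal
Free-air anomaly = 980184.42 − 980800.74 + (1088.65) = 472.33 mGal
Bouguer slab correction = 0.04193 × 2.41 × 3527.7 = 356.48 mGal
Simple Bouguer anomaly = 472.33 − (356.48) = 115.85 mGal
Complete Bouguer anomaly = 115.85 + 2.75 = 118.60 mGal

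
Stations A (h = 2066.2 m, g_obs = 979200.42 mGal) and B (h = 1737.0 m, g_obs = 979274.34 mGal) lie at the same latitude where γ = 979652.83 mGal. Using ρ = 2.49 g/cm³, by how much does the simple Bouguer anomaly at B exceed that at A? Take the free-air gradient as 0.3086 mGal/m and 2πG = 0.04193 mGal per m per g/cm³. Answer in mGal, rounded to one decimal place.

6.7

Δg_SB(A) = 979200.42 − 979652.83 + 0.3086×2066.2 − 0.04193×2.49×2066.2 = -30.50 mGal
Δg_SB(B) = 979274.34 − 979652.83 + 0.3086×1737.0 − 0.04193×2.49×1737.0 = -23.80 mGal
Difference = -23.80 − (-30.50) = 6.70 mGal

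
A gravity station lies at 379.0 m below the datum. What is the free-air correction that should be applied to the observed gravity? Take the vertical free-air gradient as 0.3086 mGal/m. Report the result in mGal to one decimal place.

-117.0

Free-air correction = 0.3086 × -379.0 = -117.0 mGal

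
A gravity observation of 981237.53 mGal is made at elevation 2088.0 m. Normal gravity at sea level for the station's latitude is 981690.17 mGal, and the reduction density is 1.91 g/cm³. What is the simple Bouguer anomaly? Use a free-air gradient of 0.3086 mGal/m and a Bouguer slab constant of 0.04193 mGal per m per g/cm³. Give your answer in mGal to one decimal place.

24.5

Free-air correction = 0.3086 × 2088.0 = 644.36 mGal
Free-air anomaly = 981237.53 − 981690.17 + (644.36) = 191.72 mGal
Bouguer slab correction = 0.04193 × 1.91 × 2088.0 = 167.22 mGal
Simple Bouguer anomaly = 191.72 − (167.22) = 24.50 mGal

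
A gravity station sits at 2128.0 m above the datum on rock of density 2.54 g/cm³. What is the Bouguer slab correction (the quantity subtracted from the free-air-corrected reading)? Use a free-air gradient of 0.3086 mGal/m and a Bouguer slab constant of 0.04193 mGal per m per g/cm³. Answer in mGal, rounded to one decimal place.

226.6

Bouguer slab correction = 0.04193 × 2.54 × 2128.0 = 226.6 mGal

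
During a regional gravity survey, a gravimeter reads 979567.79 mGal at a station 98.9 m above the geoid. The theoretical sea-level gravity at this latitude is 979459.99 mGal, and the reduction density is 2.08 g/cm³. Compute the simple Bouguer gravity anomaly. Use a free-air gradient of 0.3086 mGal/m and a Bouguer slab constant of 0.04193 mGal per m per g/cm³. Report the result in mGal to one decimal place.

129.7

Free-air correction = 0.3086 × 98.9 = 30.52 mGal
Free-air anomaly = 979567.79 − 979459.99 + (30.52) = 138.32 mGal
Bouguer slab correction = 0.04193 × 2.08 × 98.9 = 8.63 mGal
Simple Bouguer anomaly = 138.32 − (8.63) = 129.69 mGal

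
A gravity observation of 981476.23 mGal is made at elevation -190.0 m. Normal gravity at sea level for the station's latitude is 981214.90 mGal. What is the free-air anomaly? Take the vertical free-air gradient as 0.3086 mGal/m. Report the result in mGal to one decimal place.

Free-air correction = 0.3086 × -190.0 = -58.63 mGal
Free-air anomaly = 981476.23 − 981214.90 + (-58.63) = 202.70 mGal

202.7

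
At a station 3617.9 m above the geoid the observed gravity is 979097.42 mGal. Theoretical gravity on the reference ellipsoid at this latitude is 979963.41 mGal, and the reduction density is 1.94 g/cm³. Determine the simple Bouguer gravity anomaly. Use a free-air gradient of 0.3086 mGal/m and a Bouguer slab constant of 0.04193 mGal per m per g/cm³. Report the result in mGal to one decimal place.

Free-air correction = 0.3086 × 3617.9 = 1116.48 mGal
Free-air anomaly = 979097.42 − 979963.41 + (1116.48) = 250.49 mGal
Bouguer slab correction = 0.04193 × 1.94 × 3617.9 = 294.30 mGal
Simple Bouguer anomaly = 250.49 − (294.30) = -43.81 mGal

-43.8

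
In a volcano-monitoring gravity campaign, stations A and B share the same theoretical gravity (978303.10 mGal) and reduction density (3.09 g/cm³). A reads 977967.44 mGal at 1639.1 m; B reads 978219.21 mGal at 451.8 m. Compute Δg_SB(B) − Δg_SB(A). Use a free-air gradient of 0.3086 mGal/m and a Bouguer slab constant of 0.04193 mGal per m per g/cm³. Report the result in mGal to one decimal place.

39.2

Δg_SB(A) = 977967.44 − 978303.10 + 0.3086×1639.1 − 0.04193×3.09×1639.1 = -42.20 mGal
Δg_SB(B) = 978219.21 − 978303.10 + 0.3086×451.8 − 0.04193×3.09×451.8 = -3.00 mGal
Difference = -3.00 − (-42.20) = 39.20 mGal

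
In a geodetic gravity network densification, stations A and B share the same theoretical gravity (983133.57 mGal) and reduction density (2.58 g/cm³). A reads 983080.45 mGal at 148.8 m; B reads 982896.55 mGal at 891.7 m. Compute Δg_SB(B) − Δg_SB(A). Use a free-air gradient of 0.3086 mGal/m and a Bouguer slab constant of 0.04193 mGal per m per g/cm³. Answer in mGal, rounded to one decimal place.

-35.0

Δg_SB(A) = 983080.45 − 983133.57 + 0.3086×148.8 − 0.04193×2.58×148.8 = -23.30 mGal
Δg_SB(B) = 982896.55 − 983133.57 + 0.3086×891.7 − 0.04193×2.58×891.7 = -58.30 mGal
Difference = -58.30 − (-23.30) = -35.00 mGal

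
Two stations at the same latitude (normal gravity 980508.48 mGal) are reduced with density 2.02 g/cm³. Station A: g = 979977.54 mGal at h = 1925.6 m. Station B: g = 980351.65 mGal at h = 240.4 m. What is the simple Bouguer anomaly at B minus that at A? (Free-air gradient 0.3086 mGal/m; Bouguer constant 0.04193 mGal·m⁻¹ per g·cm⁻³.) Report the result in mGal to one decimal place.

Δg_SB(A) = 979977.54 − 980508.48 + 0.3086×1925.6 − 0.04193×2.02×1925.6 = -99.80 mGal
Δg_SB(B) = 980351.65 − 980508.48 + 0.3086×240.4 − 0.04193×2.02×240.4 = -103.00 mGal
Difference = -103.00 − (-99.80) = -3.20 mGal

-3.2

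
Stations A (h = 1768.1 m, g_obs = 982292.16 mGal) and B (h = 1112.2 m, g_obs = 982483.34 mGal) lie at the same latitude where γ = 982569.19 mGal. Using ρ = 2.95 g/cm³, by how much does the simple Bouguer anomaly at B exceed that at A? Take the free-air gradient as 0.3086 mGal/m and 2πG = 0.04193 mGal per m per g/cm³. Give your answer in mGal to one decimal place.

Δg_SB(A) = 982292.16 − 982569.19 + 0.3086×1768.1 − 0.04193×2.95×1768.1 = 49.90 mGal
Δg_SB(B) = 982483.34 − 982569.19 + 0.3086×1112.2 − 0.04193×2.95×1112.2 = 119.80 mGal
Difference = 119.80 − (49.90) = 69.90 mGal

69.9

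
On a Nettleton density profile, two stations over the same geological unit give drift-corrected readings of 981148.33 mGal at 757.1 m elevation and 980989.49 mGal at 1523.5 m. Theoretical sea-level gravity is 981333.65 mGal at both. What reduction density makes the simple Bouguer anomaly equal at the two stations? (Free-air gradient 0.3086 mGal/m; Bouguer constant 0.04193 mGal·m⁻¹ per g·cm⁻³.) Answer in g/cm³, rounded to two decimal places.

2.42

Δg_obs = 980989.49 − 981148.33 = -158.84 mGal over Δh = 1523.5 − 757.1 = 766.4 m
Equal Bouguer anomalies ⇒ Δg_obs + (0.3086 − 0.04193ρ)·Δh = 0
0.3086 − 0.04193ρ = −Δg_obs/Δh = 0.20725
ρ = (0.3086 − 0.20725) / 0.04193 = 2.42 g/cm³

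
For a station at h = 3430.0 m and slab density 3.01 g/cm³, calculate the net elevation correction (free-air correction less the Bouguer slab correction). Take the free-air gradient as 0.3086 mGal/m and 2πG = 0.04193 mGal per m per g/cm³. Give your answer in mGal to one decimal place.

Combined gradient = 0.3086 − 0.04193 × 3.01 = 0.1823907 mGal/m
Combined elevation correction = 0.1823907 × 3430.0 = 625.6 mGal

625.6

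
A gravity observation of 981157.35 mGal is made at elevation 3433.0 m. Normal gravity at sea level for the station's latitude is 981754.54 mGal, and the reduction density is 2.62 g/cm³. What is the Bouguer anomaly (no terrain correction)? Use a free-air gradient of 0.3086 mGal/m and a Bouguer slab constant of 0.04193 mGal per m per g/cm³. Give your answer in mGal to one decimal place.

85.1

Free-air correction = 0.3086 × 3433.0 = 1059.42 mGal
Free-air anomaly = 981157.35 − 981754.54 + (1059.42) = 462.23 mGal
Bouguer slab correction = 0.04193 × 2.62 × 3433.0 = 377.14 mGal
Simple Bouguer anomaly = 462.23 − (377.14) = 85.09 mGal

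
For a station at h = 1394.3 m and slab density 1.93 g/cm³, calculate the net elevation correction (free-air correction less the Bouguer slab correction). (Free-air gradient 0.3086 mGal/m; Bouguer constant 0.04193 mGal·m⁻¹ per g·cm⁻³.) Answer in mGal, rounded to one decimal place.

Combined gradient = 0.3086 − 0.04193 × 1.93 = 0.2276751 mGal/m
Combined elevation correction = 0.2276751 × 1394.3 = 317.4 mGal

317.4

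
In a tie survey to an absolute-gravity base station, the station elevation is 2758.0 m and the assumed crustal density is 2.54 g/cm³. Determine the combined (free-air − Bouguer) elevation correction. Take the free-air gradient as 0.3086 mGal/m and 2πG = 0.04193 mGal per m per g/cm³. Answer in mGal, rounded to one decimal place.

Combined gradient = 0.3086 − 0.04193 × 2.54 = 0.2020978 mGal/m
Combined elevation correction = 0.2020978 × 2758.0 = 557.4 mGal

557.4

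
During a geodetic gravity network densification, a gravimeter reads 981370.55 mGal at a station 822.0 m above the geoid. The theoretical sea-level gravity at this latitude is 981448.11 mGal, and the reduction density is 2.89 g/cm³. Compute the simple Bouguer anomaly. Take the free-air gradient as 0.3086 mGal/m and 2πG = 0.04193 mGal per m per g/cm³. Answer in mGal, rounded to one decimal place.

Free-air correction = 0.3086 × 822.0 = 253.67 mGal
Free-air anomaly = 981370.55 − 981448.11 + (253.67) = 176.11 mGal
Bouguer slab correction = 0.04193 × 2.89 × 822.0 = 99.61 mGal
Simple Bouguer anomaly = 176.11 − (99.61) = 76.50 mGal

76.5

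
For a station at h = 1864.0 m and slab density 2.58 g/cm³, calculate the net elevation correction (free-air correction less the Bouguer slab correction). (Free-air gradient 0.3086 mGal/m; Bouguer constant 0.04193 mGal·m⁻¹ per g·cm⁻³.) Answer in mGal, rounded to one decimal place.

Combined gradient = 0.3086 − 0.04193 × 2.58 = 0.2004206 mGal/m
Combined elevation correction = 0.2004206 × 1864.0 = 373.6 mGal

373.6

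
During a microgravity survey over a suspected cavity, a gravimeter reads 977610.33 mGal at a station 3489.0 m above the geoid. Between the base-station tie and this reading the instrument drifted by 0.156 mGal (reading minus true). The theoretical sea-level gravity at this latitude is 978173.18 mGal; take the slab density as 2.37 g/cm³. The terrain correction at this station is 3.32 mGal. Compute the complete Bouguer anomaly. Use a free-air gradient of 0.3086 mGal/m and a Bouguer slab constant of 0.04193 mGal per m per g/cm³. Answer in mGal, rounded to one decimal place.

Drift-corrected reading = 977610.33 − (0.156) = 977610.174 mGal
Free-air correction = 0.3086 × 3489.0 = 1076.71 mGal
Free-air anomaly = 977610.174 − 978173.18 + (1076.71) = 513.704 mGal
Bouguer slab correction = 0.04193 × 2.37 × 3489.0 = 346.72 mGal
Simple Bouguer anomaly = 513.704 − (346.72) = 166.984 mGal
Complete Bouguer anomaly = 166.984 + 3.32 = 170.304 mGal

170.3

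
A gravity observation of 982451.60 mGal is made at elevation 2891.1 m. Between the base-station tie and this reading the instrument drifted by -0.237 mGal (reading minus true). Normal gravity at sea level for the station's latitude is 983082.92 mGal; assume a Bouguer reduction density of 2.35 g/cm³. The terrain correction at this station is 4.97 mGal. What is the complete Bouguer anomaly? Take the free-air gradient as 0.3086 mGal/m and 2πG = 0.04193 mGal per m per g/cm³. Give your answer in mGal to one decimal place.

Drift-corrected reading = 982451.60 − (-0.237) = 982451.837 mGal
Free-air correction = 0.3086 × 2891.1 = 892.19 mGal
Free-air anomaly = 982451.837 − 983082.92 + (892.19) = 261.107 mGal
Bouguer slab correction = 0.04193 × 2.35 × 2891.1 = 284.88 mGal
Simple Bouguer anomaly = 261.107 − (284.88) = -23.773 mGal
Complete Bouguer anomaly = -23.773 + 4.97 = -18.803 mGal

-18.8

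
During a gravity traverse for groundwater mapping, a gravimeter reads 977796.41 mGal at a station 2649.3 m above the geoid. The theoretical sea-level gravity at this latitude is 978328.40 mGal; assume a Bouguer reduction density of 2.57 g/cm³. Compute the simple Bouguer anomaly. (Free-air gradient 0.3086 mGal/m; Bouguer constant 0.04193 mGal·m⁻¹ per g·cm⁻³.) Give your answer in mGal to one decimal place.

0.1

Free-air correction = 0.3086 × 2649.3 = 817.57 mGal
Free-air anomaly = 977796.41 − 978328.40 + (817.57) = 285.58 mGal
Bouguer slab correction = 0.04193 × 2.57 × 2649.3 = 285.49 mGal
Simple Bouguer anomaly = 285.58 − (285.49) = 0.09 mGal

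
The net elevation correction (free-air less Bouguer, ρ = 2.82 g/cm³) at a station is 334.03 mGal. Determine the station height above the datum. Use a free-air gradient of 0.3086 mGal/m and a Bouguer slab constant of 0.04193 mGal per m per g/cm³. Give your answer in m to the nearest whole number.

1755

Combined gradient = 0.3086 − 0.04193 × 2.82 = 0.1903574 mGal/m
h = 334.03 / 0.1903574 = 1754.75 m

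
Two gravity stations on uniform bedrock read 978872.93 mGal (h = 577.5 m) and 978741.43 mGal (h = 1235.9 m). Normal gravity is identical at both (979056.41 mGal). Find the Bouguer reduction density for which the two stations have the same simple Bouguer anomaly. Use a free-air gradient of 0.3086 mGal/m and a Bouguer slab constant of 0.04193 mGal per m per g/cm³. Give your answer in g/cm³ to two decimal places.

Δg_obs = 978741.43 − 978872.93 = -131.50 mGal over Δh = 1235.9 − 577.5 = 658.4 m
Equal Bouguer anomalies ⇒ Δg_obs + (0.3086 − 0.04193ρ)·Δh = 0
0.3086 − 0.04193ρ = −Δg_obs/Δh = 0.19973
ρ = (0.3086 − 0.19973) / 0.04193 = 2.60 g/cm³

2.60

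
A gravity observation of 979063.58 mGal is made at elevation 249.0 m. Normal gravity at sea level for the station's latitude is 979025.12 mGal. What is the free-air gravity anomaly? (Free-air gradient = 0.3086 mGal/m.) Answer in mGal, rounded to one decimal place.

115.3

Free-air correction = 0.3086 × 249.0 = 76.84 mGal
Free-air anomaly = 979063.58 − 979025.12 + (76.84) = 115.30 mGal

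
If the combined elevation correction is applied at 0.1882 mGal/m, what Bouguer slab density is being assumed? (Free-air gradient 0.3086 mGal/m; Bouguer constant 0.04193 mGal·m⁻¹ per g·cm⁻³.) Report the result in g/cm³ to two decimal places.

0.1882 = 0.3086 − 0.04193 × ρ
ρ = (0.3086 − 0.1882) / 0.04193 = 2.87 g/cm³

2.87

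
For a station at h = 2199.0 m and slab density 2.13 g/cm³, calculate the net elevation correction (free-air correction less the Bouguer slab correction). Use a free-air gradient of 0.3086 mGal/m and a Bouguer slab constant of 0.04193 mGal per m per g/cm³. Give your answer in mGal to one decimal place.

Combined gradient = 0.3086 − 0.04193 × 2.13 = 0.2192891 mGal/m
Combined elevation correction = 0.2192891 × 2199.0 = 482.2 mGal

482.2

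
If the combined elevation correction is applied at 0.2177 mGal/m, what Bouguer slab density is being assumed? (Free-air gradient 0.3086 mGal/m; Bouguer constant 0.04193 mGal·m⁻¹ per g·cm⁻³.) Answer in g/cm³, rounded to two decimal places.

0.2177 = 0.3086 − 0.04193 × ρ
ρ = (0.3086 − 0.2177) / 0.04193 = 2.17 g/cm³

2.17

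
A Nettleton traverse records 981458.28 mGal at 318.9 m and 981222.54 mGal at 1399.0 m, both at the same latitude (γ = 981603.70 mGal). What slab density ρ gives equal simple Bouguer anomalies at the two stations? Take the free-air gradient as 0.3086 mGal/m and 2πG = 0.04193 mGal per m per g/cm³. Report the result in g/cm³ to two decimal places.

2.15

Δg_obs = 981222.54 − 981458.28 = -235.74 mGal over Δh = 1399.0 − 318.9 = 1080.1 m
Equal Bouguer anomalies ⇒ Δg_obs + (0.3086 − 0.04193ρ)·Δh = 0
0.3086 − 0.04193ρ = −Δg_obs/Δh = 0.21826
ρ = (0.3086 − 0.21826) / 0.04193 = 2.15 g/cm³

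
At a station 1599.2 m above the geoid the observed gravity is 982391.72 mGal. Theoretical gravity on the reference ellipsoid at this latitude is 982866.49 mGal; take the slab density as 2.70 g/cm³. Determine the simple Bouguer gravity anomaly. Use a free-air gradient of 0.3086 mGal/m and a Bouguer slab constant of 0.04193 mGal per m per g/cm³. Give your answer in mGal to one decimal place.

-162.3

Free-air correction = 0.3086 × 1599.2 = 493.51 mGal
Free-air anomaly = 982391.72 − 982866.49 + (493.51) = 18.74 mGal
Bouguer slab correction = 0.04193 × 2.70 × 1599.2 = 181.05 mGal
Simple Bouguer anomaly = 18.74 − (181.05) = -162.31 mGal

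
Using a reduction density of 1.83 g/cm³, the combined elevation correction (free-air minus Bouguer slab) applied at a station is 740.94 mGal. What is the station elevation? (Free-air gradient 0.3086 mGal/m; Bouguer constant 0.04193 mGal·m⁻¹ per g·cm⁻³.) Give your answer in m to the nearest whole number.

Combined gradient = 0.3086 − 0.04193 × 1.83 = 0.2318681 mGal/m
h = 740.94 / 0.2318681 = 3195.52 m

3196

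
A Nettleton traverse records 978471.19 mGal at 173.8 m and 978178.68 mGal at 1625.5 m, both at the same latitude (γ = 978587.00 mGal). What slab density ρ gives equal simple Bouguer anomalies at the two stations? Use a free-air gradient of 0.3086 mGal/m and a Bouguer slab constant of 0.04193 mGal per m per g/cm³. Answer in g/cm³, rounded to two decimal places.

2.55

Δg_obs = 978178.68 − 978471.19 = -292.51 mGal over Δh = 1625.5 − 173.8 = 1451.7 m
Equal Bouguer anomalies ⇒ Δg_obs + (0.3086 − 0.04193ρ)·Δh = 0
0.3086 − 0.04193ρ = −Δg_obs/Δh = 0.20149
ρ = (0.3086 − 0.20149) / 0.04193 = 2.55 g/cm³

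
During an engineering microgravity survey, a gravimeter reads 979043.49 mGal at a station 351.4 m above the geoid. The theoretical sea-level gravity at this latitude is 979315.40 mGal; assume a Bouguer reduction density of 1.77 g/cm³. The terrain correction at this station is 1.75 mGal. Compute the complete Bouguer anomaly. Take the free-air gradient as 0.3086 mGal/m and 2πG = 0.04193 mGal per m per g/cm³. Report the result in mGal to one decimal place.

Free-air correction = 0.3086 × 351.4 = 108.44 mGal
Free-air anomaly = 979043.49 − 979315.40 + (108.44) = -163.47 mGal
Bouguer slab correction = 0.04193 × 1.77 × 351.4 = 26.08 mGal
Simple Bouguer anomaly = -163.47 − (26.08) = -189.55 mGal
Complete Bouguer anomaly = -189.55 + 1.75 = -187.80 mGal

-187.8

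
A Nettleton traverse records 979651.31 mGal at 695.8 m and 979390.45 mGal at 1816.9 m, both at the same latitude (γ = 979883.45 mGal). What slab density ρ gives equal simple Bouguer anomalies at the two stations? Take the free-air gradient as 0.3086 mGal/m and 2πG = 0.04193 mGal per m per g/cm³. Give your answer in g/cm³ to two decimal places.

Δg_obs = 979390.45 − 979651.31 = -260.86 mGal over Δh = 1816.9 − 695.8 = 1121.1 m
Equal Bouguer anomalies ⇒ Δg_obs + (0.3086 − 0.04193ρ)·Δh = 0
0.3086 − 0.04193ρ = −Δg_obs/Δh = 0.23268
ρ = (0.3086 − 0.23268) / 0.04193 = 1.81 g/cm³

1.81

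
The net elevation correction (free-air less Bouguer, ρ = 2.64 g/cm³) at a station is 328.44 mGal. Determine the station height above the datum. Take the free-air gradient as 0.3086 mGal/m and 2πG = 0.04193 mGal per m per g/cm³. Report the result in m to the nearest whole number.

Combined gradient = 0.3086 − 0.04193 × 2.64 = 0.1979048 mGal/m
h = 328.44 / 0.1979048 = 1659.59 m

1660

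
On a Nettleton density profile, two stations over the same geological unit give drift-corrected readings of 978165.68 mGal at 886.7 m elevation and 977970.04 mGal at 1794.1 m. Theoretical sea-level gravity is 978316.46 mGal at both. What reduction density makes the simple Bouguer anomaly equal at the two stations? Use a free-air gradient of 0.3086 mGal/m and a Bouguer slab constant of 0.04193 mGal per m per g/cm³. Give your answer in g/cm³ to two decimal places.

2.22

Δg_obs = 977970.04 − 978165.68 = -195.64 mGal over Δh = 1794.1 − 886.7 = 907.4 m
Equal Bouguer anomalies ⇒ Δg_obs + (0.3086 − 0.04193ρ)·Δh = 0
0.3086 − 0.04193ρ = −Δg_obs/Δh = 0.21561
ρ = (0.3086 − 0.21561) / 0.04193 = 2.22 g/cm³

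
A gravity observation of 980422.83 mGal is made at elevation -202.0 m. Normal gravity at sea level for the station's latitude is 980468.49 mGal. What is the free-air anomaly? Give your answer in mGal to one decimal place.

Free-air correction = 0.3086 × -202.0 = -62.34 mGal
Free-air anomaly = 980422.83 − 980468.49 + (-62.34) = -108.00 mGal

-108.0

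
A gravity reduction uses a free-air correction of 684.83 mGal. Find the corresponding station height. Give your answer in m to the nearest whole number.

h = 684.83 / 0.3086 = 2219.15 m

2219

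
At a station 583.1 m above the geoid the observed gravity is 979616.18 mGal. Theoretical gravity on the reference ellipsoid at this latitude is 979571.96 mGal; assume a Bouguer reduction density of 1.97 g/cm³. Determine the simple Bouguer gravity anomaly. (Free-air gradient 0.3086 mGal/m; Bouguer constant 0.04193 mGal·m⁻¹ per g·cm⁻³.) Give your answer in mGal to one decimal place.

Free-air correction = 0.3086 × 583.1 = 179.94 mGal
Free-air anomaly = 979616.18 − 979571.96 + (179.94) = 224.16 mGal
Bouguer slab correction = 0.04193 × 1.97 × 583.1 = 48.17 mGal
Simple Bouguer anomaly = 224.16 − (48.17) = 175.99 mGal

176.0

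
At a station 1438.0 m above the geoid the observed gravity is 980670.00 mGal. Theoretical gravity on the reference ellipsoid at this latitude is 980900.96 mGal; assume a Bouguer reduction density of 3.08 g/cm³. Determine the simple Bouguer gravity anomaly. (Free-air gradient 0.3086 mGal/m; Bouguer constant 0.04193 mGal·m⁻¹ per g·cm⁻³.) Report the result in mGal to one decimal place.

27.1

Free-air correction = 0.3086 × 1438.0 = 443.77 mGal
Free-air anomaly = 980670.00 − 980900.96 + (443.77) = 212.81 mGal
Bouguer slab correction = 0.04193 × 3.08 × 1438.0 = 185.71 mGal
Simple Bouguer anomaly = 212.81 − (185.71) = 27.10 mGal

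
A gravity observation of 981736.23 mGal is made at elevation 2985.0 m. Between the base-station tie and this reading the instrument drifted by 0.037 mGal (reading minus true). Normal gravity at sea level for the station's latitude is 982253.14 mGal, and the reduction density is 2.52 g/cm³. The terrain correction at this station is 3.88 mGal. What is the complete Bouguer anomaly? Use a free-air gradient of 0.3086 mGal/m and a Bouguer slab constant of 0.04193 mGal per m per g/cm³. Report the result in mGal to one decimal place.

92.7

Drift-corrected reading = 981736.23 − (0.037) = 981736.193 mGal
Free-air correction = 0.3086 × 2985.0 = 921.17 mGal
Free-air anomaly = 981736.193 − 982253.14 + (921.17) = 404.223 mGal
Bouguer slab correction = 0.04193 × 2.52 × 2985.0 = 315.41 mGal
Simple Bouguer anomaly = 404.223 − (315.41) = 88.813 mGal
Complete Bouguer anomaly = 88.813 + 3.88 = 92.693 mGal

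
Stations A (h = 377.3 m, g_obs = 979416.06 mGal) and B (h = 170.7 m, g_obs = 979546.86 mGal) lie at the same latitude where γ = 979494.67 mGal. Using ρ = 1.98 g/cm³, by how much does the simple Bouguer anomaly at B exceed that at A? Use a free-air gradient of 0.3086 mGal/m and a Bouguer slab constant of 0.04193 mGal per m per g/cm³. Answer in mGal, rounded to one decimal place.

Δg_SB(A) = 979416.06 − 979494.67 + 0.3086×377.3 − 0.04193×1.98×377.3 = 6.50 mGal
Δg_SB(B) = 979546.86 − 979494.67 + 0.3086×170.7 − 0.04193×1.98×170.7 = 90.70 mGal
Difference = 90.70 − (6.50) = 84.20 mGal

84.2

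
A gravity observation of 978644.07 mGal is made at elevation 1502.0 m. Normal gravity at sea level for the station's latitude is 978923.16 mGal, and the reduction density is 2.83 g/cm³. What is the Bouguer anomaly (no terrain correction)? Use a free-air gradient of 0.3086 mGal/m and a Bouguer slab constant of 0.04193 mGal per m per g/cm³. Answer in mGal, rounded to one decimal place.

6.2

Free-air correction = 0.3086 × 1502.0 = 463.52 mGal
Free-air anomaly = 978644.07 − 978923.16 + (463.52) = 184.43 mGal
Bouguer slab correction = 0.04193 × 2.83 × 1502.0 = 178.23 mGal
Simple Bouguer anomaly = 184.43 − (178.23) = 6.20 mGal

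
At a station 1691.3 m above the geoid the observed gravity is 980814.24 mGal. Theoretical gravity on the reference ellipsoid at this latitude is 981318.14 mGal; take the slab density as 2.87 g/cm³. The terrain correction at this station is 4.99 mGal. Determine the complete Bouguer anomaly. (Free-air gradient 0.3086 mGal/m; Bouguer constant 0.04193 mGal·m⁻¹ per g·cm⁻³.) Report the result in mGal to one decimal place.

-180.5

Free-air correction = 0.3086 × 1691.3 = 521.94 mGal
Free-air anomaly = 980814.24 − 981318.14 + (521.94) = 18.04 mGal
Bouguer slab correction = 0.04193 × 2.87 × 1691.3 = 203.53 mGal
Simple Bouguer anomaly = 18.04 − (203.53) = -185.49 mGal
Complete Bouguer anomaly = -185.49 + 4.99 = -180.50 mGal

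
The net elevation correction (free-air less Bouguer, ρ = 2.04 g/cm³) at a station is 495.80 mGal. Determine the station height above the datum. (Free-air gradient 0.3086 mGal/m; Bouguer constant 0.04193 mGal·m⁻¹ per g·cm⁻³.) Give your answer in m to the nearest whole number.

2223

Combined gradient = 0.3086 − 0.04193 × 2.04 = 0.2230628 mGal/m
h = 495.80 / 0.2230628 = 2222.69 m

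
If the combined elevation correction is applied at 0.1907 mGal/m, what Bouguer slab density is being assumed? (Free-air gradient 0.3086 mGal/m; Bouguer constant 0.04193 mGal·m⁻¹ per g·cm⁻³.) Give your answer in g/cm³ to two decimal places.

0.1907 = 0.3086 − 0.04193 × ρ
ρ = (0.3086 − 0.1907) / 0.04193 = 2.81 g/cm³

2.81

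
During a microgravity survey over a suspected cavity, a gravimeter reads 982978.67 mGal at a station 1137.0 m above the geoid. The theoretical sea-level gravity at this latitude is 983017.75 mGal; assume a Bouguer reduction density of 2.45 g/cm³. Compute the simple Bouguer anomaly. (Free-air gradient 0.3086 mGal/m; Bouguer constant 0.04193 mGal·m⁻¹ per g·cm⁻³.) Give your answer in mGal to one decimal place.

195.0

Free-air correction = 0.3086 × 1137.0 = 350.88 mGal
Free-air anomaly = 982978.67 − 983017.75 + (350.88) = 311.80 mGal
Bouguer slab correction = 0.04193 × 2.45 × 1137.0 = 116.80 mGal
Simple Bouguer anomaly = 311.80 − (116.80) = 195.00 mGal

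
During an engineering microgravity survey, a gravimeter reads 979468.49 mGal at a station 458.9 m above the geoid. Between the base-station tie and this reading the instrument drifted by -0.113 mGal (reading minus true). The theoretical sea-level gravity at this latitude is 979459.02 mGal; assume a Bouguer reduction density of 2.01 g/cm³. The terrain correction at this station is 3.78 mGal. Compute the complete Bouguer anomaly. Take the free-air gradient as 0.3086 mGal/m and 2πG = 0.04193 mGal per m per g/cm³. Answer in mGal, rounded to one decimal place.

Drift-corrected reading = 979468.49 − (-0.113) = 979468.603 mGal
Free-air correction = 0.3086 × 458.9 = 141.62 mGal
Free-air anomaly = 979468.603 − 979459.02 + (141.62) = 151.203 mGal
Bouguer slab correction = 0.04193 × 2.01 × 458.9 = 38.68 mGal
Simple Bouguer anomaly = 151.203 − (38.68) = 112.523 mGal
Complete Bouguer anomaly = 112.523 + 3.78 = 116.303 mGal

116.3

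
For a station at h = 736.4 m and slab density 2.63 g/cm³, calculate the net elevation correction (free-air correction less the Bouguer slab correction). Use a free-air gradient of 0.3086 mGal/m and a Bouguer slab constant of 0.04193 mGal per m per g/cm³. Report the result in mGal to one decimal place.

Combined gradient = 0.3086 − 0.04193 × 2.63 = 0.1983241 mGal/m
Combined elevation correction = 0.1983241 × 736.4 = 146.0 mGal

146.0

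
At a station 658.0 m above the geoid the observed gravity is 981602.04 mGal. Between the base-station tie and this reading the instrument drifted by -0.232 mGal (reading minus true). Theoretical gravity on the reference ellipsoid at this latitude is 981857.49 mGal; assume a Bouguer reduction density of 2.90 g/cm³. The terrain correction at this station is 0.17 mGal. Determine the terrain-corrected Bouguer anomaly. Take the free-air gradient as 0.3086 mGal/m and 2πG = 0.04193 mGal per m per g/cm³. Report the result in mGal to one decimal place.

-132.0

Drift-corrected reading = 981602.04 − (-0.232) = 981602.272 mGal
Free-air correction = 0.3086 × 658.0 = 203.06 mGal
Free-air anomaly = 981602.272 − 981857.49 + (203.06) = -52.158 mGal
Bouguer slab correction = 0.04193 × 2.90 × 658.0 = 80.01 mGal
Simple Bouguer anomaly = -52.158 − (80.01) = -132.168 mGal
Complete Bouguer anomaly = -132.168 + 0.17 = -131.998 mGal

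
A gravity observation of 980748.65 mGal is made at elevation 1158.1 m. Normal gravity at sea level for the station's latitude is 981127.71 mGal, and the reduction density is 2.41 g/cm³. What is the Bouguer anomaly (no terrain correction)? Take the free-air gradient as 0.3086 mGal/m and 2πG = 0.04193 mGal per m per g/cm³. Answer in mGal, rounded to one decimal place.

-138.7

Free-air correction = 0.3086 × 1158.1 = 357.39 mGal
Free-air anomaly = 980748.65 − 981127.71 + (357.39) = -21.67 mGal
Bouguer slab correction = 0.04193 × 2.41 × 1158.1 = 117.03 mGal
Simple Bouguer anomaly = -21.67 − (117.03) = -138.70 mGal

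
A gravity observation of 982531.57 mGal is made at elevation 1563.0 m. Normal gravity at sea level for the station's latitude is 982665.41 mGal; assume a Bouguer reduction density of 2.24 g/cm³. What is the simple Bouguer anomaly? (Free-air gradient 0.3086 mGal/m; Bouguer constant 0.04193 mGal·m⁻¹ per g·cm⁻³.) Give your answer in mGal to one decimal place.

201.7

Free-air correction = 0.3086 × 1563.0 = 482.34 mGal
Free-air anomaly = 982531.57 − 982665.41 + (482.34) = 348.50 mGal
Bouguer slab correction = 0.04193 × 2.24 × 1563.0 = 146.80 mGal
Simple Bouguer anomaly = 348.50 − (146.80) = 201.70 mGal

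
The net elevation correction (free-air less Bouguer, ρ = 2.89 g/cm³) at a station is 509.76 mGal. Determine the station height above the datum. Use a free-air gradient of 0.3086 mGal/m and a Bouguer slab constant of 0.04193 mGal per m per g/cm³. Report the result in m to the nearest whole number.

Combined gradient = 0.3086 − 0.04193 × 2.89 = 0.1874223 mGal/m
h = 509.76 / 0.1874223 = 2719.85 m

2720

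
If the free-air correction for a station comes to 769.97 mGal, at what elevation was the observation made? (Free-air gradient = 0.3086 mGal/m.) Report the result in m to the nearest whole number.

h = 769.97 / 0.3086 = 2495.04 m

2495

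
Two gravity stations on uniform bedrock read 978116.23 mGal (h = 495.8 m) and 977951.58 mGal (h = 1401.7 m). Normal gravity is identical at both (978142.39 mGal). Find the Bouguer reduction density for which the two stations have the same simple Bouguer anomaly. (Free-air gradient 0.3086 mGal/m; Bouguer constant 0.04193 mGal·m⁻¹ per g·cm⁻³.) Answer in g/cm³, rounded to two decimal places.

Δg_obs = 977951.58 − 978116.23 = -164.65 mGal over Δh = 1401.7 − 495.8 = 905.9 m
Equal Bouguer anomalies ⇒ Δg_obs + (0.3086 − 0.04193ρ)·Δh = 0
0.3086 − 0.04193ρ = −Δg_obs/Δh = 0.18175
ρ = (0.3086 − 0.18175) / 0.04193 = 3.03 g/cm³

3.03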